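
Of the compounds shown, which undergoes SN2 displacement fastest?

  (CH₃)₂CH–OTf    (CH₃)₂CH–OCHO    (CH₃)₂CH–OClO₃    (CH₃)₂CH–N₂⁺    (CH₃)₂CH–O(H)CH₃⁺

(CH₃)₂CH–N₂⁺

With the same alkyl group throughout, only the leaving group differentiates the rates.
Leaving-group ability tracks the stability of the departed species; conjugate-acid pKₐ is the usual yardstick (lower pKₐ → better LG).
(CH₃)₂CH–N₂⁺ loses N₂: no meaningful conjugate acid; N₂ departs as an exceptionally stable neutral molecule
(CH₃)₂CH–OTf loses OTf⁻: pKₐ(CF₃SO₃H (triflic acid)) ≈ -14
(CH₃)₂CH–OClO₃ loses ClO₄⁻: pKₐ(HClO₄) ≈ -10
(CH₃)₂CH–O(H)CH₃⁺ loses R'OH: pKₐ(R'OH₂⁺) ≈ -2.4
(CH₃)₂CH–OCHO loses HCOO⁻: pKₐ(HCOOH) ≈ 3.8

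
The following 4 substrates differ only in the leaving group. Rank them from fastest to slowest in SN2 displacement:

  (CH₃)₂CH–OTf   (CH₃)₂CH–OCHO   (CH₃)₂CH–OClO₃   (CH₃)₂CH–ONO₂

(CH₃)₂CH–OTf > (CH₃)₂CH–OClO₃ > (CH₃)₂CH–ONO₂ > (CH₃)₂CH–OCHO

Same R in every case — rank the leaving groups.
Leaving-group ability tracks the stability of the departed species; conjugate-acid pKₐ is the usual yardstick (lower pKₐ → better LG).
(CH₃)₂CH–OTf loses OTf⁻: pKₐ(CF₃SO₃H (triflic acid)) ≈ -14
(CH₃)₂CH–OClO₃ loses ClO₄⁻: pKₐ(HClO₄) ≈ -10
(CH₃)₂CH–ONO₂ loses NO₃⁻: pKₐ(HNO₃) ≈ -1.3
(CH₃)₂CH–OCHO loses HCOO⁻: pKₐ(HCOOH) ≈ 3.8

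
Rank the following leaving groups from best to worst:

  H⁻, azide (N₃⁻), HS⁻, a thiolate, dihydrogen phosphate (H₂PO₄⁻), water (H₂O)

water (H₂O): pKₐ(H₃O⁺) ≈ -1.7
dihydrogen phosphate (H₂PO₄⁻): pKₐ(H₃PO₄) ≈ 2.1
azide (N₃⁻): pKₐ(HN₃) ≈ 4.7
HS⁻: pKₐ(H₂S) ≈ 7
a thiolate: pKₐ(RSH (a thiol)) ≈ 10.5
H⁻: pKₐ(H₂) ≈ 36

water (H₂O) > dihydrogen phosphate (H₂PO₄⁻) > azide (N₃⁻) > HS⁻ > a thiolate > H⁻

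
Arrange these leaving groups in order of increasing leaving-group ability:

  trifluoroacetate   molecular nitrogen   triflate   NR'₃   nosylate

NR'₃ < trifluoroacetate < nosylate < triflate < molecular nitrogen

The more stable X⁻ (or X) is on its own — i.e. the weaker a base it is — the better a leaving group it makes.
molecular nitrogen: no meaningful conjugate acid; N₂ departs as an exceptionally stable neutral molecule
triflate: pKₐ(CF₃SO₃H (triflic acid)) ≈ -14
nosylate: pKₐ(p-O₂NC₆H₄SO₃H) ≈ -3.5
trifluoroacetate: pKₐ(CF₃COOH) ≈ 0.2 — strongly electron-withdrawing CF₃ stabilises the carboxylate
NR'₃: pKₐ(R'₃NH⁺) ≈ 10.7
Reversing gives the worst-to-best order requested.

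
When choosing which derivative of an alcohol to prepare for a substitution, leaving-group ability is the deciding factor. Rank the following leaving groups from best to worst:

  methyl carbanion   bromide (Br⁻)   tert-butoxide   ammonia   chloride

bromide (Br⁻) > chloride > ammonia > tert-butoxide > methyl carbanion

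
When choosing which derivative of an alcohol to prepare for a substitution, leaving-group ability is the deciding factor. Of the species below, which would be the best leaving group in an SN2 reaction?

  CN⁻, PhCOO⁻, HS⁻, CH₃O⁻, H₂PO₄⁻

H₂PO₄⁻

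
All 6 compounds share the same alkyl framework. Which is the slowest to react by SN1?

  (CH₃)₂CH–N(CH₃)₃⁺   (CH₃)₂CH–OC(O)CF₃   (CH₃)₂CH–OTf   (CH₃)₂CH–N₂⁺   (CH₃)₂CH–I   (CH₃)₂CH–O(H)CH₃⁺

With the same alkyl group throughout, only the leaving group differentiates the rates.
Leaving-group ability tracks the stability of the departed species; conjugate-acid pKₐ is the usual yardstick (lower pKₐ → better LG).
(CH₃)₂CH–N₂⁺ loses N₂: no meaningful conjugate acid; N₂ departs as an exceptionally stable neutral molecule
(CH₃)₂CH–OTf loses OTf⁻: pKₐ(CF₃SO₃H (triflic acid)) ≈ -14
(CH₃)₂CH–I loses I⁻: pKₐ(HI) ≈ -10
(CH₃)₂CH–O(H)CH₃⁺ loses R'OH: pKₐ(R'OH₂⁺) ≈ -2.4
(CH₃)₂CH–OC(O)CF₃ loses CF₃COO⁻: pKₐ(CF₃COOH) ≈ 0.2
(CH₃)₂CH–N(CH₃)₃⁺ loses NR'₃: pKₐ(R'₃NH⁺) ≈ 10.7

(CH₃)₂CH–N(CH₃)₃⁺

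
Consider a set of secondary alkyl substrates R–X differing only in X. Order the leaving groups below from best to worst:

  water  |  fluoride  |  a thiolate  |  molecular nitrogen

molecular nitrogen > water > fluoride > a thiolate

molecular nitrogen: no meaningful conjugate acid; N₂ departs as an exceptionally stable neutral molecule
water: pKₐ(H₃O⁺) ≈ -1.7
fluoride: pKₐ(HF) ≈ 3.2 — small and strongly basic; the poor halide leaving group
a thiolate: pKₐ(RSH (a thiol)) ≈ 10.5 — moderately basic; rarely leaves without activation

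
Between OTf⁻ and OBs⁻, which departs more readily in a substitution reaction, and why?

OTf⁻

OTf⁻ is the better leaving group.
pKₐ(CF₃SO₃H (triflic acid)) ≈ -14 versus pKₐ(p-BrC₆H₄SO₃H) ≈ -2.8: OTf⁻ is the much weaker base.
Charge spread over three oxygens and a CF₃ group; the premier leaving group in synthesis.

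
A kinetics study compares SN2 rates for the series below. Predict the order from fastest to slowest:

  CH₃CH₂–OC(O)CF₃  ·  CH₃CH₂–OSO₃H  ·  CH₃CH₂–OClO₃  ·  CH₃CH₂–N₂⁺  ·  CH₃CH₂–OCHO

CH₃CH₂–N₂⁺ > CH₃CH₂–OClO₃ > CH₃CH₂–OSO₃H > CH₃CH₂–OC(O)CF₃ > CH₃CH₂–OCHO

The skeletons are identical, so relative rate is governed entirely by leaving-group ability.
Leaving-group ability tracks the stability of the departed species; conjugate-acid pKₐ is the usual yardstick (lower pKₐ → better LG).
CH₃CH₂–N₂⁺ loses N₂: no meaningful conjugate acid; N₂ departs as an exceptionally stable neutral molecule
CH₃CH₂–OClO₃ loses ClO₄⁻: pKₐ(HClO₄) ≈ -10
CH₃CH₂–OSO₃H loses HSO₄⁻: pKₐ(H₂SO₄) ≈ -3
CH₃CH₂–OC(O)CF₃ loses CF₃COO⁻: pKₐ(CF₃COOH) ≈ 0.2
CH₃CH₂–OCHO loses HCOO⁻: pKₐ(HCOOH) ≈ 3.8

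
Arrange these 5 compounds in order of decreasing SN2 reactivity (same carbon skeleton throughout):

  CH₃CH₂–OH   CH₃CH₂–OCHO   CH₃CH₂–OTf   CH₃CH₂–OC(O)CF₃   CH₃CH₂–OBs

The skeletons are identical, so relative rate is governed entirely by leaving-group ability.
Rank by basicity of the departing species: weakest base leaves most easily.
CH₃CH₂–OTf loses OTf⁻: pKₐ(CF₃SO₃H (triflic acid)) ≈ -14
CH₃CH₂–OBs loses OBs⁻: pKₐ(p-BrC₆H₄SO₃H) ≈ -2.8
CH₃CH₂–OC(O)CF₃ loses CF₃COO⁻: pKₐ(CF₃COOH) ≈ 0.2
CH₃CH₂–OCHO loses HCOO⁻: pKₐ(HCOOH) ≈ 3.8
CH₃CH₂–OH loses OH⁻: pKₐ(H₂O) ≈ 15.7

CH₃CH₂–OTf > CH₃CH₂–OBs > CH₃CH₂–OC(O)CF₃ > CH₃CH₂–OCHO > CH₃CH₂–OH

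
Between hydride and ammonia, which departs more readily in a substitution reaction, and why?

ammonia is the better leaving group.
pKₐ(NH₄⁺) ≈ 9.2 versus pKₐ(H₂) ≈ 36: ammonia is the much weaker base.
Neutral but moderately basic; leaves from R–NH₃⁺.

ammonia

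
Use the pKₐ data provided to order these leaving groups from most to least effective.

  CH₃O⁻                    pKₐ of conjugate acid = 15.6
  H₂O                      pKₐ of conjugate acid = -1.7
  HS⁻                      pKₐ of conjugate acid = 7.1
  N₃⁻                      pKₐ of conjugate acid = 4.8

H₂O > N₃⁻ > HS⁻ > CH₃O⁻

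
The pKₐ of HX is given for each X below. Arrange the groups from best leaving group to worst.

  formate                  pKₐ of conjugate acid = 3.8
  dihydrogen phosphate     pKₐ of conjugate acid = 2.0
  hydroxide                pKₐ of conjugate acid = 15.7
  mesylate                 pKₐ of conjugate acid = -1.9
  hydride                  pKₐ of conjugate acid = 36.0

mesylate > dihydrogen phosphate > formate > hydroxide > hydride

Lower conjugate-acid pKₐ ⇒ weaker base ⇒ better leaving group.
Sorting by the given values: mesylate (-1.9), dihydrogen phosphate (2.0), formate (3.8), hydroxide (15.7), hydride (36.0).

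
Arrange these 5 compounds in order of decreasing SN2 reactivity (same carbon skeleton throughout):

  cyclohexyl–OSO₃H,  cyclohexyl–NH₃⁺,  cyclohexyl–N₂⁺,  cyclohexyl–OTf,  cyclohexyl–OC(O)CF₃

Same R in every case — rank the leaving groups.
The more stable X⁻ (or X) is on its own — i.e. the weaker a base it is — the better a leaving group it makes.
cyclohexyl–N₂⁺ loses N₂: no meaningful conjugate acid; N₂ departs as an exceptionally stable neutral molecule
cyclohexyl–OTf loses OTf⁻: pKₐ(CF₃SO₃H (triflic acid)) ≈ -14
cyclohexyl–OSO₃H loses HSO₄⁻: pKₐ(H₂SO₄) ≈ -3
cyclohexyl–OC(O)CF₃ loses CF₃COO⁻: pKₐ(CF₃COOH) ≈ 0.2
cyclohexyl–NH₃⁺ loses NH₃: pKₐ(NH₄⁺) ≈ 9.2

cyclohexyl–N₂⁺ > cyclohexyl–OTf > cyclohexyl–OSO₃H > cyclohexyl–OC(O)CF₃ > cyclohexyl–NH₃⁺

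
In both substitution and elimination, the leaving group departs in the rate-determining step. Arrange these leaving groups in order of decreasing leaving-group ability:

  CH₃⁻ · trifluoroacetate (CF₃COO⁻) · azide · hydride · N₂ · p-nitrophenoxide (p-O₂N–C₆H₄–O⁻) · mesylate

Rank by basicity of the departing species: weakest base leaves most easily.
N₂: no meaningful conjugate acid; N₂ departs as an exceptionally stable neutral molecule
mesylate: pKₐ(CH₃SO₃H (MsOH)) ≈ -1.9 — resonance-delocalised alkanesulfonate
trifluoroacetate (CF₃COO⁻): pKₐ(CF₃COOH) ≈ 0.2
azide: pKₐ(HN₃) ≈ 4.7
p-nitrophenoxide (p-O₂N–C₆H₄–O⁻): pKₐ(p-nitrophenol) ≈ 7.2 — nitro group delocalises the charge; the classic chromogenic LG
hydride: pKₐ(H₂) ≈ 36
CH₃⁻: pKₐ(CH₄) ≈ 48

N₂ > mesylate > trifluoroacetate (CF₃COO⁻) > azide > p-nitrophenoxide (p-O₂N–C₆H₄–O⁻) > hydride > CH₃⁻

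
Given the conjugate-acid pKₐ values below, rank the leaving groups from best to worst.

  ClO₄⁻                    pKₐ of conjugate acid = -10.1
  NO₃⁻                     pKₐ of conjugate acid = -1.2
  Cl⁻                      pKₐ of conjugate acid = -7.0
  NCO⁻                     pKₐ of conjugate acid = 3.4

ClO₄⁻ > Cl⁻ > NO₃⁻ > NCO⁻

Lower conjugate-acid pKₐ ⇒ weaker base ⇒ better leaving group.
Sorting by the given values: ClO₄⁻ (-10.1), Cl⁻ (-7.0), NO₃⁻ (-1.2), NCO⁻ (3.4).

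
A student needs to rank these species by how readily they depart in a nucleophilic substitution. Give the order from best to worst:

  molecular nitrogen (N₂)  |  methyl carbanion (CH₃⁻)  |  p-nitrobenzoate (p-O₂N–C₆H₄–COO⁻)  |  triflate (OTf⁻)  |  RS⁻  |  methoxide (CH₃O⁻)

molecular nitrogen (N₂) > triflate (OTf⁻) > p-nitrobenzoate (p-O₂N–C₆H₄–COO⁻) > RS⁻ > methoxide (CH₃O⁻) > methyl carbanion (CH₃⁻)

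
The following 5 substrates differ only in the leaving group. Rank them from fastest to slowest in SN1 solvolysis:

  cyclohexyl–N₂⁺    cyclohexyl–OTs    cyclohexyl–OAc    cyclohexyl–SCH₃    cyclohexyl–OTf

With the same alkyl group throughout, only the leaving group differentiates the rates.
Rank by basicity of the departing species: weakest base leaves most easily.
cyclohexyl–N₂⁺ loses N₂: no meaningful conjugate acid; N₂ departs as an exceptionally stable neutral molecule
cyclohexyl–OTf loses OTf⁻: pKₐ(CF₃SO₃H (triflic acid)) ≈ -14
cyclohexyl–OTs loses OTs⁻: pKₐ(p-CH₃C₆H₄SO₃H (TsOH)) ≈ -2.8
cyclohexyl–OAc loses AcO⁻: pKₐ(CH₃COOH) ≈ 4.8
cyclohexyl–SCH₃ loses RS⁻: pKₐ(RSH (a thiol)) ≈ 10.5

cyclohexyl–N₂⁺ > cyclohexyl–OTf > cyclohexyl–OTs > cyclohexyl–OAc > cyclohexyl–SCH₃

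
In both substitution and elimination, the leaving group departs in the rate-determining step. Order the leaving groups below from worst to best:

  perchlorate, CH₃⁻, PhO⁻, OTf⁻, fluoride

OTf⁻: pKₐ(CF₃SO₃H (triflic acid)) ≈ -14
perchlorate: pKₐ(HClO₄) ≈ -10
fluoride: pKₐ(HF) ≈ 3.2
PhO⁻: pKₐ(C₆H₅OH (phenol)) ≈ 10
CH₃⁻: pKₐ(CH₄) ≈ 48
Reversing gives the worst-to-best order requested.

CH₃⁻ < PhO⁻ < fluoride < perchlorate < OTf⁻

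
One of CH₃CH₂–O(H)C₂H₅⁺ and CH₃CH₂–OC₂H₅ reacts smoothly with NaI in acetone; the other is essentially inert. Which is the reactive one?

From CH₃CH₂–OC₂H₅ the departing group would be CH₃CH₂O⁻ (pKₐ(CH₃CH₂OH) ≈ 16). Strong base; alkoxides do not leave unassisted.
From CH₃CH₂–O(H)C₂H₅⁺ the leaving group is R'OH (pKₐ(R'OH₂⁺) ≈ -2.4). Neutral; leaves from a protonated ether (an oxonium ion, R–O(H)R'⁺).
(In practice CH₃CH₂–O(H)C₂H₅⁺ is made from CH₃CH₂–OC₂H₅ by protonation with concentrated HBr, allowing neutral ethanol, rather than ethoxide, to depart.)

CH₃CH₂–O(H)C₂H₅⁺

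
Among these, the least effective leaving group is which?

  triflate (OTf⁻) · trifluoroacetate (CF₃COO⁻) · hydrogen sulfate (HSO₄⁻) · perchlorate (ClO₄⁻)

Rank by basicity of the departing species: weakest base leaves most easily.
triflate (OTf⁻): pKₐ(CF₃SO₃H (triflic acid)) ≈ -14
perchlorate (ClO₄⁻): pKₐ(HClO₄) ≈ -10
hydrogen sulfate (HSO₄⁻): pKₐ(H₂SO₄) ≈ -3
trifluoroacetate (CF₃COO⁻): pKₐ(CF₃COOH) ≈ 0.2

trifluoroacetate (CF₃COO⁻)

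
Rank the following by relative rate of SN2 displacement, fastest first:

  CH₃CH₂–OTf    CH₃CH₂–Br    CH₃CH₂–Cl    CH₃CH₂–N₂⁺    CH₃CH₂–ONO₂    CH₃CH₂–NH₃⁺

CH₃CH₂–N₂⁺ > CH₃CH₂–OTf > CH₃CH₂–Br > CH₃CH₂–Cl > CH₃CH₂–ONO₂ > CH₃CH₂–NH₃⁺

Same R in every case — rank the leaving groups.
A good leaving group is a weak base: the lower the pKₐ of its conjugate acid, the more readily it departs.
CH₃CH₂–N₂⁺ loses N₂: no meaningful conjugate acid; N₂ departs as an exceptionally stable neutral molecule
CH₃CH₂–OTf loses OTf⁻: pKₐ(CF₃SO₃H (triflic acid)) ≈ -14
CH₃CH₂–Br loses Br⁻: pKₐ(HBr) ≈ -9
CH₃CH₂–Cl loses Cl⁻: pKₐ(HCl) ≈ -7
CH₃CH₂–ONO₂ loses NO₃⁻: pKₐ(HNO₃) ≈ -1.3
CH₃CH₂–NH₃⁺ loses NH₃: pKₐ(NH₄⁺) ≈ 9.2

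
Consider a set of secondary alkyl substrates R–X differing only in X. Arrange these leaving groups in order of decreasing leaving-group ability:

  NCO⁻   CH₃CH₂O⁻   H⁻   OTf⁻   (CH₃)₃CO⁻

OTf⁻ > NCO⁻ > CH₃CH₂O⁻ > (CH₃)₃CO⁻ > H⁻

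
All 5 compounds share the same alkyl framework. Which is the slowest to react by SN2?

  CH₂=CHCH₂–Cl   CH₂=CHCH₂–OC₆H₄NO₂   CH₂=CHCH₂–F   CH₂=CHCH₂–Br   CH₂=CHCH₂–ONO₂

CH₂=CHCH₂–OC₆H₄NO₂

With the same alkyl group throughout, only the leaving group differentiates the rates.
Rank by basicity of the departing species: weakest base leaves most easily.
CH₂=CHCH₂–Br loses Br⁻: pKₐ(HBr) ≈ -9
CH₂=CHCH₂–Cl loses Cl⁻: pKₐ(HCl) ≈ -7
CH₂=CHCH₂–ONO₂ loses NO₃⁻: pKₐ(HNO₃) ≈ -1.3
CH₂=CHCH₂–F loses F⁻: pKₐ(HF) ≈ 3.2
CH₂=CHCH₂–OC₆H₄NO₂ loses p-O₂N–C₆H₄–O⁻: pKₐ(p-nitrophenol) ≈ 7.2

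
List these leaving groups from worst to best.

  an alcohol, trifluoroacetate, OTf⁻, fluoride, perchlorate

The more stable X⁻ (or X) is on its own — i.e. the weaker a base it is — the better a leaving group it makes.
OTf⁻: pKₐ(CF₃SO₃H (triflic acid)) ≈ -14
perchlorate: pKₐ(HClO₄) ≈ -10
an alcohol: pKₐ(R'OH₂⁺) ≈ -2.4
trifluoroacetate: pKₐ(CF₃COOH) ≈ 0.2
fluoride: pKₐ(HF) ≈ 3.2
The question asks for worst first, so the sequence is read in increasing leaving-group ability.

fluoride < trifluoroacetate < an alcohol < perchlorate < OTf⁻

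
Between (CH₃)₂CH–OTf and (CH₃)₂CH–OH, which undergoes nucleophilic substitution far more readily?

(CH₃)₂CH–OTf

From (CH₃)₂CH–OH the departing group would be OH⁻ (pKₐ(H₂O) ≈ 15.7). Strong base; essentially never leaves without prior activation.
From (CH₃)₂CH–OTf the leaving group is OTf⁻ (pKₐ(CF₃SO₃H (triflic acid)) ≈ -14). Charge spread over three oxygens and a CF₃ group; the premier leaving group in synthesis.
(In practice (CH₃)₂CH–OTf is made from (CH₃)₂CH–OH by treatment with Tf₂O / 2,6-lutidine, converting the hydroxyl into a triflate.)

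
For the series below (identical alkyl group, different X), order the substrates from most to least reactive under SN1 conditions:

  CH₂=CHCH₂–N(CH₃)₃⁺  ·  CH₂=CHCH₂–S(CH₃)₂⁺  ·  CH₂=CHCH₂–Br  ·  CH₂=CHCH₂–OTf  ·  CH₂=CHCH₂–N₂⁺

CH₂=CHCH₂–N₂⁺ > CH₂=CHCH₂–OTf > CH₂=CHCH₂–Br > CH₂=CHCH₂–S(CH₃)₂⁺ > CH₂=CHCH₂–N(CH₃)₃⁺

Identical carbon frameworks mean the comparison reduces to leaving-group quality.
Rank by basicity of the departing species: weakest base leaves most easily.
CH₂=CHCH₂–N₂⁺ loses N₂: no meaningful conjugate acid; N₂ departs as an exceptionally stable neutral molecule
CH₂=CHCH₂–OTf loses OTf⁻: pKₐ(CF₃SO₃H (triflic acid)) ≈ -14
CH₂=CHCH₂–Br loses Br⁻: pKₐ(HBr) ≈ -9
CH₂=CHCH₂–S(CH₃)₂⁺ loses SR'₂: pKₐ(R'₂SH⁺) ≈ -7
CH₂=CHCH₂–N(CH₃)₃⁺ loses NR'₃: pKₐ(R'₃NH⁺) ≈ 10.7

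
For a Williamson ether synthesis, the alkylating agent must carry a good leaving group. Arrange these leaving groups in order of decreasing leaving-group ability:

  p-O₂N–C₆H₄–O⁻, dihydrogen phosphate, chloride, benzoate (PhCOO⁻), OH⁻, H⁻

Rank by basicity of the departing species: weakest base leaves most easily.
chloride: pKₐ(HCl) ≈ -7
dihydrogen phosphate: pKₐ(H₃PO₄) ≈ 2.1
benzoate (PhCOO⁻): pKₐ(C₆H₅COOH) ≈ 4.2 — aryl carboxylate
p-O₂N–C₆H₄–O⁻: pKₐ(p-nitrophenol) ≈ 7.2
OH⁻: pKₐ(H₂O) ≈ 15.7 — strong base; essentially never leaves without prior activation
H⁻: pKₐ(H₂) ≈ 36 — extremely strong base; leaves only in special hydride-transfer contexts

chloride > dihydrogen phosphate > benzoate (PhCOO⁻) > p-O₂N–C₆H₄–O⁻ > OH⁻ > H⁻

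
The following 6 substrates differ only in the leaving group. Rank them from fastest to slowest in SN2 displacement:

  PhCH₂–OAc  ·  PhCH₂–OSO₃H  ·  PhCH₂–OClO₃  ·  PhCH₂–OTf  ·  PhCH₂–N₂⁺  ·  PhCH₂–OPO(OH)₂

PhCH₂–N₂⁺ > PhCH₂–OTf > PhCH₂–OClO₃ > PhCH₂–OSO₃H > PhCH₂–OPO(OH)₂ > PhCH₂–OAc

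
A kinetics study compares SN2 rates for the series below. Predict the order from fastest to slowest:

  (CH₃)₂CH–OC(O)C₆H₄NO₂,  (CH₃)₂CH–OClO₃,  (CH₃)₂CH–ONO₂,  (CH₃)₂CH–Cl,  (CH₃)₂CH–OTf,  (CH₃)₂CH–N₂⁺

(CH₃)₂CH–N₂⁺ > (CH₃)₂CH–OTf > (CH₃)₂CH–OClO₃ > (CH₃)₂CH–Cl > (CH₃)₂CH–ONO₂ > (CH₃)₂CH–OC(O)C₆H₄NO₂

The skeletons are identical, so relative rate is governed entirely by leaving-group ability.
Rank by basicity of the departing species: weakest base leaves most easily.
(CH₃)₂CH–N₂⁺ loses N₂: no meaningful conjugate acid; N₂ departs as an exceptionally stable neutral molecule
(CH₃)₂CH–OTf loses OTf⁻: pKₐ(CF₃SO₃H (triflic acid)) ≈ -14
(CH₃)₂CH–OClO₃ loses ClO₄⁻: pKₐ(HClO₄) ≈ -10
(CH₃)₂CH–Cl loses Cl⁻: pKₐ(HCl) ≈ -7
(CH₃)₂CH–ONO₂ loses NO₃⁻: pKₐ(HNO₃) ≈ -1.3
(CH₃)₂CH–OC(O)C₆H₄NO₂ loses p-O₂N–C₆H₄–COO⁻: pKₐ(p-nitrobenzoic acid) ≈ 3.4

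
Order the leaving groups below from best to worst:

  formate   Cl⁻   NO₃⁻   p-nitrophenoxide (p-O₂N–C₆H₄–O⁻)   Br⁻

Br⁻ > Cl⁻ > NO₃⁻ > formate > p-nitrophenoxide (p-O₂N–C₆H₄–O⁻)

A good leaving group is a weak base: the lower the pKₐ of its conjugate acid, the more readily it departs.
Br⁻: pKₐ(HBr) ≈ -9
Cl⁻: pKₐ(HCl) ≈ -7 — moderately weak base
NO₃⁻: pKₐ(HNO₃) ≈ -1.3
formate: pKₐ(HCOOH) ≈ 3.8
p-nitrophenoxide (p-O₂N–C₆H₄–O⁻): pKₐ(p-nitrophenol) ≈ 7.2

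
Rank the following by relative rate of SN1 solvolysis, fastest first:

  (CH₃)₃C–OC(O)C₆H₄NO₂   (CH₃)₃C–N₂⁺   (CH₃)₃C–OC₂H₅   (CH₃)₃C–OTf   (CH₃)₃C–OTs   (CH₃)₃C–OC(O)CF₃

(CH₃)₃C–N₂⁺ > (CH₃)₃C–OTf > (CH₃)₃C–OTs > (CH₃)₃C–OC(O)CF₃ > (CH₃)₃C–OC(O)C₆H₄NO₂ > (CH₃)₃C–OC₂H₅

Identical carbon frameworks mean the comparison reduces to leaving-group quality.
Leaving-group ability tracks the stability of the departed species; conjugate-acid pKₐ is the usual yardstick (lower pKₐ → better LG).
(CH₃)₃C–N₂⁺ loses N₂: no meaningful conjugate acid; N₂ departs as an exceptionally stable neutral molecule
(CH₃)₃C–OTf loses OTf⁻: pKₐ(CF₃SO₃H (triflic acid)) ≈ -14
(CH₃)₃C–OTs loses OTs⁻: pKₐ(p-CH₃C₆H₄SO₃H (TsOH)) ≈ -2.8
(CH₃)₃C–OC(O)CF₃ loses CF₃COO⁻: pKₐ(CF₃COOH) ≈ 0.2
(CH₃)₃C–OC(O)C₆H₄NO₂ loses p-O₂N–C₆H₄–COO⁻: pKₐ(p-nitrobenzoic acid) ≈ 3.4
(CH₃)₃C–OC₂H₅ loses CH₃CH₂O⁻: pKₐ(CH₃CH₂OH) ≈ 16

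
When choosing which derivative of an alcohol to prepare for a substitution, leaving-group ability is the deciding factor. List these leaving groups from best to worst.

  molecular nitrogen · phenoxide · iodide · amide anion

molecular nitrogen: no meaningful conjugate acid; N₂ departs as an exceptionally stable neutral molecule
iodide: pKₐ(HI) ≈ -10
phenoxide: pKₐ(C₆H₅OH (phenol)) ≈ 10
amide anion: pKₐ(NH₃) ≈ 38 — extremely strong base; never a leaving group

molecular nitrogen > iodide > phenoxide > amide anion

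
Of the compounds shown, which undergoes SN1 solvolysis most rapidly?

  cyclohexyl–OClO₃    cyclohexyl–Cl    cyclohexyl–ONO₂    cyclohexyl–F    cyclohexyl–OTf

Same R in every case — rank the leaving groups.
The more stable X⁻ (or X) is on its own — i.e. the weaker a base it is — the better a leaving group it makes.
cyclohexyl–OTf loses OTf⁻: pKₐ(CF₃SO₃H (triflic acid)) ≈ -14
cyclohexyl–OClO₃ loses ClO₄⁻: pKₐ(HClO₄) ≈ -10
cyclohexyl–Cl loses Cl⁻: pKₐ(HCl) ≈ -7
cyclohexyl–ONO₂ loses NO₃⁻: pKₐ(HNO₃) ≈ -1.3
cyclohexyl–F loses F⁻: pKₐ(HF) ≈ 3.2

cyclohexyl–OTf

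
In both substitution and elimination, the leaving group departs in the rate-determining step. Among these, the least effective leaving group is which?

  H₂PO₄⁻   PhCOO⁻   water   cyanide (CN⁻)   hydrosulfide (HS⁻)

cyanide (CN⁻)

A good leaving group is a weak base: the lower the pKₐ of its conjugate acid, the more readily it departs.
water: pKₐ(H₃O⁺) ≈ -1.7
H₂PO₄⁻: pKₐ(H₃PO₄) ≈ 2.1
PhCOO⁻: pKₐ(C₆H₅COOH) ≈ 4.2
hydrosulfide (HS⁻): pKₐ(H₂S) ≈ 7
cyanide (CN⁻): pKₐ(HCN) ≈ 9.2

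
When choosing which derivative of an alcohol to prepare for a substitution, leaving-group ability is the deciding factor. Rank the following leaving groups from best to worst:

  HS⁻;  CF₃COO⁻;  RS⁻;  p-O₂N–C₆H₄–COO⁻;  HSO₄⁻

HSO₄⁻ > CF₃COO⁻ > p-O₂N–C₆H₄–COO⁻ > HS⁻ > RS⁻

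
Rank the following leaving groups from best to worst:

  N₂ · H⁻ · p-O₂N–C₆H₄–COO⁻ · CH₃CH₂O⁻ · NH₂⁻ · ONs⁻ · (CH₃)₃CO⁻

N₂ > ONs⁻ > p-O₂N–C₆H₄–COO⁻ > CH₃CH₂O⁻ > (CH₃)₃CO⁻ > H⁻ > NH₂⁻

Leaving-group ability tracks the stability of the departed species; conjugate-acid pKₐ is the usual yardstick (lower pKₐ → better LG).
N₂: no meaningful conjugate acid; N₂ departs as an exceptionally stable neutral molecule
ONs⁻: pKₐ(p-O₂NC₆H₄SO₃H) ≈ -3.5
p-O₂N–C₆H₄–COO⁻: pKₐ(p-nitrobenzoic acid) ≈ 3.4
CH₃CH₂O⁻: pKₐ(CH₃CH₂OH) ≈ 16
(CH₃)₃CO⁻: pKₐ(t-BuOH) ≈ 18
H⁻: pKₐ(H₂) ≈ 36
NH₂⁻: pKₐ(NH₃) ≈ 38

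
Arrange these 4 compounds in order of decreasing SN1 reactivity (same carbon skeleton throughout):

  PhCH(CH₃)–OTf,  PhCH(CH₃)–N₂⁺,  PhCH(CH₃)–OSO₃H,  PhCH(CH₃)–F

Identical carbon frameworks mean the comparison reduces to leaving-group quality.
Leaving-group ability tracks the stability of the departed species; conjugate-acid pKₐ is the usual yardstick (lower pKₐ → better LG).
PhCH(CH₃)–N₂⁺ loses N₂: no meaningful conjugate acid; N₂ departs as an exceptionally stable neutral molecule
PhCH(CH₃)–OTf loses OTf⁻: pKₐ(CF₃SO₃H (triflic acid)) ≈ -14
PhCH(CH₃)–OSO₃H loses HSO₄⁻: pKₐ(H₂SO₄) ≈ -3
PhCH(CH₃)–F loses F⁻: pKₐ(HF) ≈ 3.2

PhCH(CH₃)–N₂⁺ > PhCH(CH₃)–OTf > PhCH(CH₃)–OSO₃H > PhCH(CH₃)–F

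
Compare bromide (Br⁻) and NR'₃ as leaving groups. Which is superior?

bromide (Br⁻)

bromide (Br⁻) is the better leaving group.
pKₐ(HBr) ≈ -9 versus pKₐ(R'₃NH⁺) ≈ 10.7: bromide (Br⁻) is the much weaker base.
Weak base; good leaving group.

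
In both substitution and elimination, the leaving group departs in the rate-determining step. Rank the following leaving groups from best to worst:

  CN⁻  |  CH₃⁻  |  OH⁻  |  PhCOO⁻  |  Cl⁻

Rank by basicity of the departing species: weakest base leaves most easily.
Cl⁻: pKₐ(HCl) ≈ -7
PhCOO⁻: pKₐ(C₆H₅COOH) ≈ 4.2 — aryl carboxylate
CN⁻: pKₐ(HCN) ≈ 9.2
OH⁻: pKₐ(H₂O) ≈ 15.7 — strong base; essentially never leaves without prior activation
CH₃⁻: pKₐ(CH₄) ≈ 48 — unstabilised carbanion; the worst conceivable leaving group

Cl⁻ > PhCOO⁻ > CN⁻ > OH⁻ > CH₃⁻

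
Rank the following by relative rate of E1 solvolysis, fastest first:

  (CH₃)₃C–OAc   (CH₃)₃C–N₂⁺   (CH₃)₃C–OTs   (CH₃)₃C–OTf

(CH₃)₃C–N₂⁺ > (CH₃)₃C–OTf > (CH₃)₃C–OTs > (CH₃)₃C–OAc

Identical carbon frameworks mean the comparison reduces to leaving-group quality.
Rank by basicity of the departing species: weakest base leaves most easily.
(CH₃)₃C–N₂⁺ loses N₂: no meaningful conjugate acid; N₂ departs as an exceptionally stable neutral molecule
(CH₃)₃C–OTf loses OTf⁻: pKₐ(CF₃SO₃H (triflic acid)) ≈ -14
(CH₃)₃C–OTs loses OTs⁻: pKₐ(p-CH₃C₆H₄SO₃H (TsOH)) ≈ -2.8
(CH₃)₃C–OAc loses AcO⁻: pKₐ(CH₃COOH) ≈ 4.8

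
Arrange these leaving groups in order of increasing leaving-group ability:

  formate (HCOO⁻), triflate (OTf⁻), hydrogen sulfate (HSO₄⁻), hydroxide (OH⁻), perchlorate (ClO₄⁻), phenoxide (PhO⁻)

The more stable X⁻ (or X) is on its own — i.e. the weaker a base it is — the better a leaving group it makes.
triflate (OTf⁻): pKₐ(CF₃SO₃H (triflic acid)) ≈ -14
perchlorate (ClO₄⁻): pKₐ(HClO₄) ≈ -10
hydrogen sulfate (HSO₄⁻): pKₐ(H₂SO₄) ≈ -3
formate (HCOO⁻): pKₐ(HCOOH) ≈ 3.8
phenoxide (PhO⁻): pKₐ(C₆H₅OH (phenol)) ≈ 10
hydroxide (OH⁻): pKₐ(H₂O) ≈ 15.7
The question asks for worst first, so the sequence is read in increasing leaving-group ability.

hydroxide (OH⁻) < phenoxide (PhO⁻) < formate (HCOO⁻) < hydrogen sulfate (HSO₄⁻) < perchlorate (ClO₄⁻) < triflate (OTf⁻)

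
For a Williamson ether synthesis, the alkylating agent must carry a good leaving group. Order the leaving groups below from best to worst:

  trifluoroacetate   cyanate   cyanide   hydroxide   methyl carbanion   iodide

iodide > trifluoroacetate > cyanate > cyanide > hydroxide > methyl carbanion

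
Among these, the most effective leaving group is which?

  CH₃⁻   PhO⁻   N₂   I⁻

The more stable X⁻ (or X) is on its own — i.e. the weaker a base it is — the better a leaving group it makes.
N₂: no meaningful conjugate acid; N₂ departs as an exceptionally stable neutral molecule
I⁻: pKₐ(HI) ≈ -10
PhO⁻: pKₐ(C₆H₅OH (phenol)) ≈ 10
CH₃⁻: pKₐ(CH₄) ≈ 48

N₂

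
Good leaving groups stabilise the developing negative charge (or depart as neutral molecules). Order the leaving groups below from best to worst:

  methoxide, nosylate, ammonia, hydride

Leaving-group ability tracks the stability of the departed species; conjugate-acid pKₐ is the usual yardstick (lower pKₐ → better LG).
nosylate: pKₐ(p-O₂NC₆H₄SO₃H) ≈ -3.5 — p-nitro group further stabilises the sulfonate
ammonia: pKₐ(NH₄⁺) ≈ 9.2
methoxide: pKₐ(CH₃OH) ≈ 15.5
hydride: pKₐ(H₂) ≈ 36

nosylate > ammonia > methoxide > hydride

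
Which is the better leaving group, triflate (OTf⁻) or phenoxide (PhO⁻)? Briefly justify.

triflate (OTf⁻) is the better leaving group.
pKₐ(CF₃SO₃H (triflic acid)) ≈ -14 versus pKₐ(C₆H₅OH (phenol)) ≈ 10: triflate (OTf⁻) is the much weaker base.
Charge spread over three oxygens and a CF₃ group; the premier leaving group in synthesis.

triflate (OTf⁻)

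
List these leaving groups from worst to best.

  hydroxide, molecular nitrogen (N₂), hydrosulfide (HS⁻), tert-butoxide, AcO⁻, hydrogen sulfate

tert-butoxide < hydroxide < hydrosulfide (HS⁻) < AcO⁻ < hydrogen sulfate < molecular nitrogen (N₂)

The more stable X⁻ (or X) is on its own — i.e. the weaker a base it is — the better a leaving group it makes.
molecular nitrogen (N₂): no meaningful conjugate acid; N₂ departs as an exceptionally stable neutral molecule
hydrogen sulfate: pKₐ(H₂SO₄) ≈ -3
AcO⁻: pKₐ(CH₃COOH) ≈ 4.8
hydrosulfide (HS⁻): pKₐ(H₂S) ≈ 7
hydroxide: pKₐ(H₂O) ≈ 15.7
tert-butoxide: pKₐ(t-BuOH) ≈ 18
Reversing gives the worst-to-best order requested.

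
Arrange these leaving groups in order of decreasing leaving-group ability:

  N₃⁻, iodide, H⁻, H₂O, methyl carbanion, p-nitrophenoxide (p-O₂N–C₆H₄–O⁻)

iodide > H₂O > N₃⁻ > p-nitrophenoxide (p-O₂N–C₆H₄–O⁻) > H⁻ > methyl carbanion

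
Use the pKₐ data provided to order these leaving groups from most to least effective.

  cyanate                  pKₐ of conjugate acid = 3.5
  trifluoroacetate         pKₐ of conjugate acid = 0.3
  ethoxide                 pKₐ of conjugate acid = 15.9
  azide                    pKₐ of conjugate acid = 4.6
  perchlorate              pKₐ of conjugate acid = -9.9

Lower conjugate-acid pKₐ ⇒ weaker base ⇒ better leaving group.
Sorting by the given values: perchlorate (-9.9), trifluoroacetate (0.3), cyanate (3.5), azide (4.6), ethoxide (15.9).

perchlorate > trifluoroacetate > cyanate > azide > ethoxide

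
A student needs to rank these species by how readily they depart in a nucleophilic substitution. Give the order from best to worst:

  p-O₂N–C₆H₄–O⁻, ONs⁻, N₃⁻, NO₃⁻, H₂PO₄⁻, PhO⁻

ONs⁻ > NO₃⁻ > H₂PO₄⁻ > N₃⁻ > p-O₂N–C₆H₄–O⁻ > PhO⁻

Rank by basicity of the departing species: weakest base leaves most easily.
ONs⁻: pKₐ(p-O₂NC₆H₄SO₃H) ≈ -3.5
NO₃⁻: pKₐ(HNO₃) ≈ -1.3
H₂PO₄⁻: pKₐ(H₃PO₄) ≈ 2.1
N₃⁻: pKₐ(HN₃) ≈ 4.7
p-O₂N–C₆H₄–O⁻: pKₐ(p-nitrophenol) ≈ 7.2
PhO⁻: pKₐ(C₆H₅OH (phenol)) ≈ 10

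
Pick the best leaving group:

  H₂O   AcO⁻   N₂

N₂

N₂: no meaningful conjugate acid; N₂ departs as an exceptionally stable neutral molecule
H₂O: pKₐ(H₃O⁺) ≈ -1.7
AcO⁻: pKₐ(CH₃COOH) ≈ 4.8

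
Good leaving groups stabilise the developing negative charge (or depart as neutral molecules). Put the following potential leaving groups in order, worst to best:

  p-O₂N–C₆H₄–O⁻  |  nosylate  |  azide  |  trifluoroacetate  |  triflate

p-O₂N–C₆H₄–O⁻ < azide < trifluoroacetate < nosylate < triflate

The more stable X⁻ (or X) is on its own — i.e. the weaker a base it is — the better a leaving group it makes.
triflate: pKₐ(CF₃SO₃H (triflic acid)) ≈ -14
nosylate: pKₐ(p-O₂NC₆H₄SO₃H) ≈ -3.5 — p-nitro group further stabilises the sulfonate
trifluoroacetate: pKₐ(CF₃COOH) ≈ 0.2
azide: pKₐ(HN₃) ≈ 4.7
p-O₂N–C₆H₄–O⁻: pKₐ(p-nitrophenol) ≈ 7.2 — nitro group delocalises the charge; the classic chromogenic LG
Reversing gives the worst-to-best order requested.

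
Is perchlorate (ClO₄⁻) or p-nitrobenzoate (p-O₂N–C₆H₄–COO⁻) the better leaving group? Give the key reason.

perchlorate (ClO₄⁻) is the better leaving group.
pKₐ(HClO₄) ≈ -10 versus pKₐ(p-nitrobenzoic acid) ≈ 3.4: perchlorate (ClO₄⁻) is the much weaker base.
Extremely weak base; rarely used for safety reasons.

perchlorate (ClO₄⁻)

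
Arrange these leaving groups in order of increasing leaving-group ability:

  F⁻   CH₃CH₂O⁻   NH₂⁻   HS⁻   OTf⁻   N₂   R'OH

A good leaving group is a weak base: the lower the pKₐ of its conjugate acid, the more readily it departs.
N₂: no meaningful conjugate acid; N₂ departs as an exceptionally stable neutral molecule
OTf⁻: pKₐ(CF₃SO₃H (triflic acid)) ≈ -14 — charge spread over three oxygens and a CF₃ group; the premier leaving group in synthesis
R'OH: pKₐ(R'OH₂⁺) ≈ -2.4
F⁻: pKₐ(HF) ≈ 3.2 — small and strongly basic; the poor halide leaving group
HS⁻: pKₐ(H₂S) ≈ 7 — larger and more polarisable than the oxygen analogue
CH₃CH₂O⁻: pKₐ(CH₃CH₂OH) ≈ 16
NH₂⁻: pKₐ(NH₃) ≈ 38
Reversing gives the worst-to-best order requested.

NH₂⁻ < CH₃CH₂O⁻ < HS⁻ < F⁻ < R'OH < OTf⁻ < N₂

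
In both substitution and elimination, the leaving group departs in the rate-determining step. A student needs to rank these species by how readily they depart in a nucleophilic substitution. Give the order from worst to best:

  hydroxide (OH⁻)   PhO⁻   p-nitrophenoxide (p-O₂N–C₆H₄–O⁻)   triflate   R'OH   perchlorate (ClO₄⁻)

hydroxide (OH⁻) < PhO⁻ < p-nitrophenoxide (p-O₂N–C₆H₄–O⁻) < R'OH < perchlorate (ClO₄⁻) < triflate

The more stable X⁻ (or X) is on its own — i.e. the weaker a base it is — the better a leaving group it makes.
triflate: pKₐ(CF₃SO₃H (triflic acid)) ≈ -14
perchlorate (ClO₄⁻): pKₐ(HClO₄) ≈ -10 — extremely weak base; rarely used for safety reasons
R'OH: pKₐ(R'OH₂⁺) ≈ -2.4
p-nitrophenoxide (p-O₂N–C₆H₄–O⁻): pKₐ(p-nitrophenol) ≈ 7.2 — nitro group delocalises the charge; the classic chromogenic LG
PhO⁻: pKₐ(C₆H₅OH (phenol)) ≈ 10 — resonance into the ring helps, but still a poor LG
hydroxide (OH⁻): pKₐ(H₂O) ≈ 15.7 — strong base; essentially never leaves without prior activation
Reversing gives the worst-to-best order requested.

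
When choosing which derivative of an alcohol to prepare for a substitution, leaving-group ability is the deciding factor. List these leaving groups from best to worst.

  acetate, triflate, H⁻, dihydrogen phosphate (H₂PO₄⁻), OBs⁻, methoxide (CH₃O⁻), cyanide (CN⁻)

triflate > OBs⁻ > dihydrogen phosphate (H₂PO₄⁻) > acetate > cyanide (CN⁻) > methoxide (CH₃O⁻) > H⁻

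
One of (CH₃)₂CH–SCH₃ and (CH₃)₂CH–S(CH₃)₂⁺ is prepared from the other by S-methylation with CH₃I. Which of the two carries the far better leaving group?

From (CH₃)₂CH–SCH₃ the departing group would be RS⁻ (pKₐ(RSH (a thiol)) ≈ 10.5). Moderately basic; rarely leaves without activation.
From (CH₃)₂CH–S(CH₃)₂⁺ the leaving group is SR'₂ (pKₐ(R'₂SH⁺) ≈ -7). Neutral; leaves from a sulfonium salt (R–SR'₂⁺).
S-methylation with CH₃I works by allowing neutral dimethyl sulfide, rather than methanethiolate, to depart, making (CH₃)₂CH–S(CH₃)₂⁺ enormously more reactive.

(CH₃)₂CH–S(CH₃)₂⁺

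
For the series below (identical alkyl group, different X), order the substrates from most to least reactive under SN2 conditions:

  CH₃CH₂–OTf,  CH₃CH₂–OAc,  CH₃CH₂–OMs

CH₃CH₂–OTf > CH₃CH₂–OMs > CH₃CH₂–OAc

The skeletons are identical, so relative rate is governed entirely by leaving-group ability.
The more stable X⁻ (or X) is on its own — i.e. the weaker a base it is — the better a leaving group it makes.
CH₃CH₂–OTf loses OTf⁻: pKₐ(CF₃SO₃H (triflic acid)) ≈ -14
CH₃CH₂–OMs loses OMs⁻: pKₐ(CH₃SO₃H (MsOH)) ≈ -1.9
CH₃CH₂–OAc loses AcO⁻: pKₐ(CH₃COOH) ≈ 4.8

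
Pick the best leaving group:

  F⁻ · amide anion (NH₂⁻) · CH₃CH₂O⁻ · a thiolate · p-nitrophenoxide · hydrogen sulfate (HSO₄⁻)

hydrogen sulfate (HSO₄⁻)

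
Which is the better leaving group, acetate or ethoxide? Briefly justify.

acetate is the better leaving group.
pKₐ(CH₃COOH) ≈ 4.8 versus pKₐ(CH₃CH₂OH) ≈ 16: acetate is the much weaker base.
Resonance-stabilised but still a weak base.

acetate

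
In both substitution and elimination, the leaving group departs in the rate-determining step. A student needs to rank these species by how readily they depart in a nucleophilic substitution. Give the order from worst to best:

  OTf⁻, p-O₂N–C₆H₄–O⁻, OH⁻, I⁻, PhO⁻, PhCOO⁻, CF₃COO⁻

OH⁻ < PhO⁻ < p-O₂N–C₆H₄–O⁻ < PhCOO⁻ < CF₃COO⁻ < I⁻ < OTf⁻

OTf⁻: pKₐ(CF₃SO₃H (triflic acid)) ≈ -14 — charge spread over three oxygens and a CF₃ group; the premier leaving group in synthesis
I⁻: pKₐ(HI) ≈ -10 — large, highly polarisable; very weak base
CF₃COO⁻: pKₐ(CF₃COOH) ≈ 0.2
PhCOO⁻: pKₐ(C₆H₅COOH) ≈ 4.2
p-O₂N–C₆H₄–O⁻: pKₐ(p-nitrophenol) ≈ 7.2 — nitro group delocalises the charge; the classic chromogenic LG
PhO⁻: pKₐ(C₆H₅OH (phenol)) ≈ 10 — resonance into the ring helps, but still a poor LG
OH⁻: pKₐ(H₂O) ≈ 15.7 — strong base; essentially never leaves without prior activation
The question asks for worst first, so the sequence is read in increasing leaving-group ability.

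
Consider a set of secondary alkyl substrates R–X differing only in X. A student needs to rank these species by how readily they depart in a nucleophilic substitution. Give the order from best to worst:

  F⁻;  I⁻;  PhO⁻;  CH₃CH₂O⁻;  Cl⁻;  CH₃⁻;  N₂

N₂ > I⁻ > Cl⁻ > F⁻ > PhO⁻ > CH₃CH₂O⁻ > CH₃⁻

The more stable X⁻ (or X) is on its own — i.e. the weaker a base it is — the better a leaving group it makes.
N₂: no meaningful conjugate acid; N₂ departs as an exceptionally stable neutral molecule
I⁻: pKₐ(HI) ≈ -10
Cl⁻: pKₐ(HCl) ≈ -7 — moderately weak base
F⁻: pKₐ(HF) ≈ 3.2 — small and strongly basic; the poor halide leaving group
PhO⁻: pKₐ(C₆H₅OH (phenol)) ≈ 10
CH₃CH₂O⁻: pKₐ(CH₃CH₂OH) ≈ 16 — strong base; alkoxides do not leave unassisted
CH₃⁻: pKₐ(CH₄) ≈ 48 — unstabilised carbanion; the worst conceivable leaving group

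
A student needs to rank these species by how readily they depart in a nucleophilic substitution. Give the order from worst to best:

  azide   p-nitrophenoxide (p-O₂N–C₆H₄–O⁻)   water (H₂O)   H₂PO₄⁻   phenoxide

A good leaving group is a weak base: the lower the pKₐ of its conjugate acid, the more readily it departs.
water (H₂O): pKₐ(H₃O⁺) ≈ -1.7
H₂PO₄⁻: pKₐ(H₃PO₄) ≈ 2.1 — moderate base; biological leaving group after further activation
azide: pKₐ(HN₃) ≈ 4.7 — linear, resonance-stabilised
p-nitrophenoxide (p-O₂N–C₆H₄–O⁻): pKₐ(p-nitrophenol) ≈ 7.2
phenoxide: pKₐ(C₆H₅OH (phenol)) ≈ 10
Reversing gives the worst-to-best order requested.

phenoxide < p-nitrophenoxide (p-O₂N–C₆H₄–O⁻) < azide < H₂PO₄⁻ < water (H₂O)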